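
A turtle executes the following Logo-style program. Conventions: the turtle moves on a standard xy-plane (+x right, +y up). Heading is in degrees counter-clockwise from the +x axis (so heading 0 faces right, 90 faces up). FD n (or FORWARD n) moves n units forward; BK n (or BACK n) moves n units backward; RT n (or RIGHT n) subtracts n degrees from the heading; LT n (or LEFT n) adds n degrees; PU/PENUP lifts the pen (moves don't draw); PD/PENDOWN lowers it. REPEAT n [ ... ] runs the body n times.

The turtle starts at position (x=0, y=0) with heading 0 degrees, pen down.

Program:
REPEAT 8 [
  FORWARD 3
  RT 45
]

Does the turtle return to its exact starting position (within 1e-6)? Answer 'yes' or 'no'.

Answer: yes

Derivation:
Executing turtle program step by step:
Start: pos=(0,0), heading=0, pen down
REPEAT 8 [
  -- iteration 1/8 --
  FD 3: (0,0) -> (3,0) [heading=0, draw]
  RT 45: heading 0 -> 315
  -- iteration 2/8 --
  FD 3: (3,0) -> (5.121,-2.121) [heading=315, draw]
  RT 45: heading 315 -> 270
  -- iteration 3/8 --
  FD 3: (5.121,-2.121) -> (5.121,-5.121) [heading=270, draw]
  RT 45: heading 270 -> 225
  -- iteration 4/8 --
  FD 3: (5.121,-5.121) -> (3,-7.243) [heading=225, draw]
  RT 45: heading 225 -> 180
  -- iteration 5/8 --
  FD 3: (3,-7.243) -> (0,-7.243) [heading=180, draw]
  RT 45: heading 180 -> 135
  -- iteration 6/8 --
  FD 3: (0,-7.243) -> (-2.121,-5.121) [heading=135, draw]
  RT 45: heading 135 -> 90
  -- iteration 7/8 --
  FD 3: (-2.121,-5.121) -> (-2.121,-2.121) [heading=90, draw]
  RT 45: heading 90 -> 45
  -- iteration 8/8 --
  FD 3: (-2.121,-2.121) -> (0,0) [heading=45, draw]
  RT 45: heading 45 -> 0
]
Final: pos=(0,0), heading=0, 8 segment(s) drawn

Start position: (0, 0)
Final position: (0, 0)
Distance = 0; < 1e-6 -> CLOSED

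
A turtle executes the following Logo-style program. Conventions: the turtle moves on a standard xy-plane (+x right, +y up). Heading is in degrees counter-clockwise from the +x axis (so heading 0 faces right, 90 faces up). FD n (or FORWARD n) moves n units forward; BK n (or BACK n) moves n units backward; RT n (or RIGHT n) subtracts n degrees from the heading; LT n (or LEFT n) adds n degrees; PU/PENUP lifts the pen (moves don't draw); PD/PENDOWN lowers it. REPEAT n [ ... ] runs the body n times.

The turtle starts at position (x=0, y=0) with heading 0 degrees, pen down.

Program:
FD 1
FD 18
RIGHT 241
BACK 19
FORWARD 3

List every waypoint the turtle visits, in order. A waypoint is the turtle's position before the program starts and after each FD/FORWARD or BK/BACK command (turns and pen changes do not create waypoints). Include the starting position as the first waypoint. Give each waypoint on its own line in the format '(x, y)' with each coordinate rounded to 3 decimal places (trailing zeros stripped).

Answer: (0, 0)
(1, 0)
(19, 0)
(28.211, -16.618)
(26.757, -13.994)

Derivation:
Executing turtle program step by step:
Start: pos=(0,0), heading=0, pen down
FD 1: (0,0) -> (1,0) [heading=0, draw]
FD 18: (1,0) -> (19,0) [heading=0, draw]
RT 241: heading 0 -> 119
BK 19: (19,0) -> (28.211,-16.618) [heading=119, draw]
FD 3: (28.211,-16.618) -> (26.757,-13.994) [heading=119, draw]
Final: pos=(26.757,-13.994), heading=119, 4 segment(s) drawn
Waypoints (5 total):
(0, 0)
(1, 0)
(19, 0)
(28.211, -16.618)
(26.757, -13.994)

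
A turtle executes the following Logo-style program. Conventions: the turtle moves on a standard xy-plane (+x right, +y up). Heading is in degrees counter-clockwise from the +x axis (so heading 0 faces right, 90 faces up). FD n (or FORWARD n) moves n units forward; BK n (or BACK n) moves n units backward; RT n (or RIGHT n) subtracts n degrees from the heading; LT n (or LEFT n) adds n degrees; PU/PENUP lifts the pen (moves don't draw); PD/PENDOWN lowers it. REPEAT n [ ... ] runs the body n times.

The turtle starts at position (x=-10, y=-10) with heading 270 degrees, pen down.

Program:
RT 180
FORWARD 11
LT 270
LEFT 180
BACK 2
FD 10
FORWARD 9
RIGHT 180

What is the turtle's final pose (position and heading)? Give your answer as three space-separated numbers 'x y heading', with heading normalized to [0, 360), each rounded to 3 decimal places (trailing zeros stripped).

Answer: -27 1 0

Derivation:
Executing turtle program step by step:
Start: pos=(-10,-10), heading=270, pen down
RT 180: heading 270 -> 90
FD 11: (-10,-10) -> (-10,1) [heading=90, draw]
LT 270: heading 90 -> 0
LT 180: heading 0 -> 180
BK 2: (-10,1) -> (-8,1) [heading=180, draw]
FD 10: (-8,1) -> (-18,1) [heading=180, draw]
FD 9: (-18,1) -> (-27,1) [heading=180, draw]
RT 180: heading 180 -> 0
Final: pos=(-27,1), heading=0, 4 segment(s) drawn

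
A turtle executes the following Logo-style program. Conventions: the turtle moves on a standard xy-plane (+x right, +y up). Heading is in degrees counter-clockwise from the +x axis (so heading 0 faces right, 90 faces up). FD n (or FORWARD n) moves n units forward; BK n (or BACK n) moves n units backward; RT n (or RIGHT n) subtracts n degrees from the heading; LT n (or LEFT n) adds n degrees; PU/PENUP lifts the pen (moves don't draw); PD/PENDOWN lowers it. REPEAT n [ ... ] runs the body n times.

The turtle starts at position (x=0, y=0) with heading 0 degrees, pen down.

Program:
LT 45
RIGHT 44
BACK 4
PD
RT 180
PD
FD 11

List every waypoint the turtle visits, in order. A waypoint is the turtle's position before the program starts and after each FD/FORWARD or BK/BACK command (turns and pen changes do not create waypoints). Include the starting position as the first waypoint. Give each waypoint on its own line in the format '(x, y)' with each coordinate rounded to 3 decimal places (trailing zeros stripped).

Executing turtle program step by step:
Start: pos=(0,0), heading=0, pen down
LT 45: heading 0 -> 45
RT 44: heading 45 -> 1
BK 4: (0,0) -> (-3.999,-0.07) [heading=1, draw]
PD: pen down
RT 180: heading 1 -> 181
PD: pen down
FD 11: (-3.999,-0.07) -> (-14.998,-0.262) [heading=181, draw]
Final: pos=(-14.998,-0.262), heading=181, 2 segment(s) drawn
Waypoints (3 total):
(0, 0)
(-3.999, -0.07)
(-14.998, -0.262)

Answer: (0, 0)
(-3.999, -0.07)
(-14.998, -0.262)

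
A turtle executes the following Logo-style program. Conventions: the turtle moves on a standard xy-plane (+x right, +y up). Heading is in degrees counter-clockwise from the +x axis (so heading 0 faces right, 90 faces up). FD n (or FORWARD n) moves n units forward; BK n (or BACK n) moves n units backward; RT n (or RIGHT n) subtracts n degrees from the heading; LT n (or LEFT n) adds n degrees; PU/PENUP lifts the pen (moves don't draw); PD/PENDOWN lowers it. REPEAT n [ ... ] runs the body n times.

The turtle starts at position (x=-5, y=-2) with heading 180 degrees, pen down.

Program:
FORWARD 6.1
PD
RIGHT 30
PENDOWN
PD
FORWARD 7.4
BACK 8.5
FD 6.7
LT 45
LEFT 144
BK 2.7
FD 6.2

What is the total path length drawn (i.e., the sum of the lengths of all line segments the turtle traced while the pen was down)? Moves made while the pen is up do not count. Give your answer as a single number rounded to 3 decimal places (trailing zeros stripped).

Executing turtle program step by step:
Start: pos=(-5,-2), heading=180, pen down
FD 6.1: (-5,-2) -> (-11.1,-2) [heading=180, draw]
PD: pen down
RT 30: heading 180 -> 150
PD: pen down
PD: pen down
FD 7.4: (-11.1,-2) -> (-17.509,1.7) [heading=150, draw]
BK 8.5: (-17.509,1.7) -> (-10.147,-2.55) [heading=150, draw]
FD 6.7: (-10.147,-2.55) -> (-15.95,0.8) [heading=150, draw]
LT 45: heading 150 -> 195
LT 144: heading 195 -> 339
BK 2.7: (-15.95,0.8) -> (-18.47,1.768) [heading=339, draw]
FD 6.2: (-18.47,1.768) -> (-12.682,-0.454) [heading=339, draw]
Final: pos=(-12.682,-0.454), heading=339, 6 segment(s) drawn

Segment lengths:
  seg 1: (-5,-2) -> (-11.1,-2), length = 6.1
  seg 2: (-11.1,-2) -> (-17.509,1.7), length = 7.4
  seg 3: (-17.509,1.7) -> (-10.147,-2.55), length = 8.5
  seg 4: (-10.147,-2.55) -> (-15.95,0.8), length = 6.7
  seg 5: (-15.95,0.8) -> (-18.47,1.768), length = 2.7
  seg 6: (-18.47,1.768) -> (-12.682,-0.454), length = 6.2
Total = 37.6

Answer: 37.6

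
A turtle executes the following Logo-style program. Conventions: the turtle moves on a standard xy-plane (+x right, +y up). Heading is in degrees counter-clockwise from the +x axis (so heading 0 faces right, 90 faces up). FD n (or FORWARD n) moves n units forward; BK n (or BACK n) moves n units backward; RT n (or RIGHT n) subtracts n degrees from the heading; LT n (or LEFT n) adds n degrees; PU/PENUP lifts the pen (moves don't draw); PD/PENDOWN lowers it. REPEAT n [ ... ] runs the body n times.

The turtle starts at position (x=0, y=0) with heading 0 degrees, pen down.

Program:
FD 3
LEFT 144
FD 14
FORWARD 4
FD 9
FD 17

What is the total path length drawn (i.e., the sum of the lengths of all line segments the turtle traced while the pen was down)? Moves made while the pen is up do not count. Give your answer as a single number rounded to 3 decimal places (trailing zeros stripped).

Executing turtle program step by step:
Start: pos=(0,0), heading=0, pen down
FD 3: (0,0) -> (3,0) [heading=0, draw]
LT 144: heading 0 -> 144
FD 14: (3,0) -> (-8.326,8.229) [heading=144, draw]
FD 4: (-8.326,8.229) -> (-11.562,10.58) [heading=144, draw]
FD 9: (-11.562,10.58) -> (-18.843,15.87) [heading=144, draw]
FD 17: (-18.843,15.87) -> (-32.597,25.863) [heading=144, draw]
Final: pos=(-32.597,25.863), heading=144, 5 segment(s) drawn

Segment lengths:
  seg 1: (0,0) -> (3,0), length = 3
  seg 2: (3,0) -> (-8.326,8.229), length = 14
  seg 3: (-8.326,8.229) -> (-11.562,10.58), length = 4
  seg 4: (-11.562,10.58) -> (-18.843,15.87), length = 9
  seg 5: (-18.843,15.87) -> (-32.597,25.863), length = 17
Total = 47

Answer: 47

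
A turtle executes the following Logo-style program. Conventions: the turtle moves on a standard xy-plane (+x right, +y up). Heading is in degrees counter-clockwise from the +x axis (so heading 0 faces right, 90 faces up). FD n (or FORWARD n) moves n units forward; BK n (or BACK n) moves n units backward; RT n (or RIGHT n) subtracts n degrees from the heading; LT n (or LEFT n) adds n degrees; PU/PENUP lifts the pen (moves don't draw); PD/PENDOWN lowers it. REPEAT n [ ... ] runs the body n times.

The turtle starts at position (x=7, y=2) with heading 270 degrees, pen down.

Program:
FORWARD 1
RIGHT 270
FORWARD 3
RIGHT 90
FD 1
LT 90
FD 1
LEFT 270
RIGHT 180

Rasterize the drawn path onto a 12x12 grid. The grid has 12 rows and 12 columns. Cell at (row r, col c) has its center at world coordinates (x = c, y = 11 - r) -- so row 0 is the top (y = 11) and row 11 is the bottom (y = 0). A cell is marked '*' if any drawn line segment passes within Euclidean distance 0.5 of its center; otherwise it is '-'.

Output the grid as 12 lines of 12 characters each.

Answer: ------------
------------
------------
------------
------------
------------
------------
------------
------------
-------*----
-------****-
----------**

Derivation:
Segment 0: (7,2) -> (7,1)
Segment 1: (7,1) -> (10,1)
Segment 2: (10,1) -> (10,0)
Segment 3: (10,0) -> (11,0)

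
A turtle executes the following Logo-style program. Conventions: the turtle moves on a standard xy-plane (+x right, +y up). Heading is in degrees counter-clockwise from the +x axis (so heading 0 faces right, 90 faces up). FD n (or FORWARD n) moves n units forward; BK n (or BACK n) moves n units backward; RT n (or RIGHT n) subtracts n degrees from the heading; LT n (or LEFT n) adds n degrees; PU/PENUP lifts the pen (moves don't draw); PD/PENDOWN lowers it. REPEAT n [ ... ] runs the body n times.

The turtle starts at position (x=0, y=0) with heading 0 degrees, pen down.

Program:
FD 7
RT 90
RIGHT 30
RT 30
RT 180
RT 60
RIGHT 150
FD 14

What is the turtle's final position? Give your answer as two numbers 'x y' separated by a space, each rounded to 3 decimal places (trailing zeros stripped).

Answer: -7 0

Derivation:
Executing turtle program step by step:
Start: pos=(0,0), heading=0, pen down
FD 7: (0,0) -> (7,0) [heading=0, draw]
RT 90: heading 0 -> 270
RT 30: heading 270 -> 240
RT 30: heading 240 -> 210
RT 180: heading 210 -> 30
RT 60: heading 30 -> 330
RT 150: heading 330 -> 180
FD 14: (7,0) -> (-7,0) [heading=180, draw]
Final: pos=(-7,0), heading=180, 2 segment(s) drawn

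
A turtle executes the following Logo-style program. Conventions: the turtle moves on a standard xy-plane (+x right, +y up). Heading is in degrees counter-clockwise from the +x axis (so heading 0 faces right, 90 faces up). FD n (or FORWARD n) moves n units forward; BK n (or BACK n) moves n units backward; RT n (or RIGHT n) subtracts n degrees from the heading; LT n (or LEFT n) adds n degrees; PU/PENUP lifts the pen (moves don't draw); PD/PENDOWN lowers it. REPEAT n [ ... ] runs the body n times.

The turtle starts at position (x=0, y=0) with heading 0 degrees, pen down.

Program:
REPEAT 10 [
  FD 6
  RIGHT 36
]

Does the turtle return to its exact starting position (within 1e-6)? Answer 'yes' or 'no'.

Executing turtle program step by step:
Start: pos=(0,0), heading=0, pen down
REPEAT 10 [
  -- iteration 1/10 --
  FD 6: (0,0) -> (6,0) [heading=0, draw]
  RT 36: heading 0 -> 324
  -- iteration 2/10 --
  FD 6: (6,0) -> (10.854,-3.527) [heading=324, draw]
  RT 36: heading 324 -> 288
  -- iteration 3/10 --
  FD 6: (10.854,-3.527) -> (12.708,-9.233) [heading=288, draw]
  RT 36: heading 288 -> 252
  -- iteration 4/10 --
  FD 6: (12.708,-9.233) -> (10.854,-14.939) [heading=252, draw]
  RT 36: heading 252 -> 216
  -- iteration 5/10 --
  FD 6: (10.854,-14.939) -> (6,-18.466) [heading=216, draw]
  RT 36: heading 216 -> 180
  -- iteration 6/10 --
  FD 6: (6,-18.466) -> (0,-18.466) [heading=180, draw]
  RT 36: heading 180 -> 144
  -- iteration 7/10 --
  FD 6: (0,-18.466) -> (-4.854,-14.939) [heading=144, draw]
  RT 36: heading 144 -> 108
  -- iteration 8/10 --
  FD 6: (-4.854,-14.939) -> (-6.708,-9.233) [heading=108, draw]
  RT 36: heading 108 -> 72
  -- iteration 9/10 --
  FD 6: (-6.708,-9.233) -> (-4.854,-3.527) [heading=72, draw]
  RT 36: heading 72 -> 36
  -- iteration 10/10 --
  FD 6: (-4.854,-3.527) -> (0,0) [heading=36, draw]
  RT 36: heading 36 -> 0
]
Final: pos=(0,0), heading=0, 10 segment(s) drawn

Start position: (0, 0)
Final position: (0, 0)
Distance = 0; < 1e-6 -> CLOSED

Answer: yes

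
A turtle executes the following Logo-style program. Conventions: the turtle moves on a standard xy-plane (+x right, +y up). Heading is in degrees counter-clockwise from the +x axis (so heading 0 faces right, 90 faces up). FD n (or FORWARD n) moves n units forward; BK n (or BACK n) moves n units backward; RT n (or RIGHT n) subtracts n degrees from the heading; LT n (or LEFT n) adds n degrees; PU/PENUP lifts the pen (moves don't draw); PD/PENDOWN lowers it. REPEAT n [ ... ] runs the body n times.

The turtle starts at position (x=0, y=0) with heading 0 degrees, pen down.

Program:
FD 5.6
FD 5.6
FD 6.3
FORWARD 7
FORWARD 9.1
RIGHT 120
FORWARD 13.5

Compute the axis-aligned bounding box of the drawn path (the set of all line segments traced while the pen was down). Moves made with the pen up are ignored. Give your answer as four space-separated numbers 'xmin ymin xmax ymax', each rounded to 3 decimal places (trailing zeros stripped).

Executing turtle program step by step:
Start: pos=(0,0), heading=0, pen down
FD 5.6: (0,0) -> (5.6,0) [heading=0, draw]
FD 5.6: (5.6,0) -> (11.2,0) [heading=0, draw]
FD 6.3: (11.2,0) -> (17.5,0) [heading=0, draw]
FD 7: (17.5,0) -> (24.5,0) [heading=0, draw]
FD 9.1: (24.5,0) -> (33.6,0) [heading=0, draw]
RT 120: heading 0 -> 240
FD 13.5: (33.6,0) -> (26.85,-11.691) [heading=240, draw]
Final: pos=(26.85,-11.691), heading=240, 6 segment(s) drawn

Segment endpoints: x in {0, 5.6, 11.2, 17.5, 24.5, 26.85, 33.6}, y in {-11.691, 0}
xmin=0, ymin=-11.691, xmax=33.6, ymax=0

Answer: 0 -11.691 33.6 0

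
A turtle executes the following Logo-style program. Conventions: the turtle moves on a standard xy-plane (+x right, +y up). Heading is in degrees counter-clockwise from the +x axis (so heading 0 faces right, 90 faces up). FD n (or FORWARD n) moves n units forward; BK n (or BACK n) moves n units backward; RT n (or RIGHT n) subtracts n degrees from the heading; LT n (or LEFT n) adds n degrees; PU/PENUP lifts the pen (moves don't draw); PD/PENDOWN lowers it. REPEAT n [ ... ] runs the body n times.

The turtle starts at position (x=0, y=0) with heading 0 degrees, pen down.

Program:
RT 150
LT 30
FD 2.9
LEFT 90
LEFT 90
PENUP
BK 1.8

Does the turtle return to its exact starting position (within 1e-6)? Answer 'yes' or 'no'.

Answer: no

Derivation:
Executing turtle program step by step:
Start: pos=(0,0), heading=0, pen down
RT 150: heading 0 -> 210
LT 30: heading 210 -> 240
FD 2.9: (0,0) -> (-1.45,-2.511) [heading=240, draw]
LT 90: heading 240 -> 330
LT 90: heading 330 -> 60
PU: pen up
BK 1.8: (-1.45,-2.511) -> (-2.35,-4.07) [heading=60, move]
Final: pos=(-2.35,-4.07), heading=60, 1 segment(s) drawn

Start position: (0, 0)
Final position: (-2.35, -4.07)
Distance = 4.7; >= 1e-6 -> NOT closed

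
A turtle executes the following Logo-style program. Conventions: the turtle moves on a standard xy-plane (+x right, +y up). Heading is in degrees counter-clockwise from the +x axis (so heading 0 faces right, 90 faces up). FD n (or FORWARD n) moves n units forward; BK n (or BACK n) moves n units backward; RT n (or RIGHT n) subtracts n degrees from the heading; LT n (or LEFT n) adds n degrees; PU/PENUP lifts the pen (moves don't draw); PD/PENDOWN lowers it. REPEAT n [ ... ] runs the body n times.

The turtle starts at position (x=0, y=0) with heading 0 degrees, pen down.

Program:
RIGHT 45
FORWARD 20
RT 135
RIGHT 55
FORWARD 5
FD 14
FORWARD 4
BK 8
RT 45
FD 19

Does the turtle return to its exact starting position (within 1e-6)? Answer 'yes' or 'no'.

Answer: no

Derivation:
Executing turtle program step by step:
Start: pos=(0,0), heading=0, pen down
RT 45: heading 0 -> 315
FD 20: (0,0) -> (14.142,-14.142) [heading=315, draw]
RT 135: heading 315 -> 180
RT 55: heading 180 -> 125
FD 5: (14.142,-14.142) -> (11.274,-10.046) [heading=125, draw]
FD 14: (11.274,-10.046) -> (3.244,1.422) [heading=125, draw]
FD 4: (3.244,1.422) -> (0.95,4.698) [heading=125, draw]
BK 8: (0.95,4.698) -> (5.538,-1.855) [heading=125, draw]
RT 45: heading 125 -> 80
FD 19: (5.538,-1.855) -> (8.838,16.856) [heading=80, draw]
Final: pos=(8.838,16.856), heading=80, 6 segment(s) drawn

Start position: (0, 0)
Final position: (8.838, 16.856)
Distance = 19.033; >= 1e-6 -> NOT closed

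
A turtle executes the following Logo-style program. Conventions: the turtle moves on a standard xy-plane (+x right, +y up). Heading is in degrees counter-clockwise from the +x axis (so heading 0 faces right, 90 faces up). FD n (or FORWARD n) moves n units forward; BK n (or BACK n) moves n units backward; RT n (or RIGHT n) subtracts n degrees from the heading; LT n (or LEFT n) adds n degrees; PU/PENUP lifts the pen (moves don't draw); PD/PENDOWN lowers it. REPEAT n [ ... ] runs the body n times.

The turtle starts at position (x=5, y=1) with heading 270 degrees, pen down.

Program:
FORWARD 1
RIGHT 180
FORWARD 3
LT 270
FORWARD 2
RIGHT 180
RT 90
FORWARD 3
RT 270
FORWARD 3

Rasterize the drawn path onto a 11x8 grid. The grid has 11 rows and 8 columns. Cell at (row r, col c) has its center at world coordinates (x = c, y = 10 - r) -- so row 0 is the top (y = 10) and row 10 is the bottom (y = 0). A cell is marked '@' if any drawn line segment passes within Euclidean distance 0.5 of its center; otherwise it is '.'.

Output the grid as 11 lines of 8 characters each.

Segment 0: (5,1) -> (5,0)
Segment 1: (5,0) -> (5,3)
Segment 2: (5,3) -> (7,3)
Segment 3: (7,3) -> (7,6)
Segment 4: (7,6) -> (4,6)

Answer: ........
........
........
........
....@@@@
.......@
.......@
.....@@@
.....@..
.....@..
.....@..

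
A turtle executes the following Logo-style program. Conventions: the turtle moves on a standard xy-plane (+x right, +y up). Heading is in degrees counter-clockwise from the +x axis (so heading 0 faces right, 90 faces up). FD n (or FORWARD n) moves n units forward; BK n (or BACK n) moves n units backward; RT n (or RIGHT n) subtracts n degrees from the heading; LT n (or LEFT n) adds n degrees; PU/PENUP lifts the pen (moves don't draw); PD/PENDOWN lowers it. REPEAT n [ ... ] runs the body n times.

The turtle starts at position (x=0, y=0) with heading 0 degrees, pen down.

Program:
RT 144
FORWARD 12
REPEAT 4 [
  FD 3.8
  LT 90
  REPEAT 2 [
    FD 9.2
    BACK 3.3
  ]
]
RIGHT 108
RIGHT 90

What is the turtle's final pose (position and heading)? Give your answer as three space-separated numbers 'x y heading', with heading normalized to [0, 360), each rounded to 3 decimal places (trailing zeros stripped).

Answer: -9.708 -7.053 18

Derivation:
Executing turtle program step by step:
Start: pos=(0,0), heading=0, pen down
RT 144: heading 0 -> 216
FD 12: (0,0) -> (-9.708,-7.053) [heading=216, draw]
REPEAT 4 [
  -- iteration 1/4 --
  FD 3.8: (-9.708,-7.053) -> (-12.782,-9.287) [heading=216, draw]
  LT 90: heading 216 -> 306
  REPEAT 2 [
    -- iteration 1/2 --
    FD 9.2: (-12.782,-9.287) -> (-7.375,-16.73) [heading=306, draw]
    BK 3.3: (-7.375,-16.73) -> (-9.315,-14.06) [heading=306, draw]
    -- iteration 2/2 --
    FD 9.2: (-9.315,-14.06) -> (-3.907,-21.503) [heading=306, draw]
    BK 3.3: (-3.907,-21.503) -> (-5.847,-18.833) [heading=306, draw]
  ]
  -- iteration 2/4 --
  FD 3.8: (-5.847,-18.833) -> (-3.613,-21.908) [heading=306, draw]
  LT 90: heading 306 -> 36
  REPEAT 2 [
    -- iteration 1/2 --
    FD 9.2: (-3.613,-21.908) -> (3.83,-16.5) [heading=36, draw]
    BK 3.3: (3.83,-16.5) -> (1.16,-18.44) [heading=36, draw]
    -- iteration 2/2 --
    FD 9.2: (1.16,-18.44) -> (8.603,-13.032) [heading=36, draw]
    BK 3.3: (8.603,-13.032) -> (5.933,-14.972) [heading=36, draw]
  ]
  -- iteration 3/4 --
  FD 3.8: (5.933,-14.972) -> (9.008,-12.738) [heading=36, draw]
  LT 90: heading 36 -> 126
  REPEAT 2 [
    -- iteration 1/2 --
    FD 9.2: (9.008,-12.738) -> (3.6,-5.295) [heading=126, draw]
    BK 3.3: (3.6,-5.295) -> (5.54,-7.965) [heading=126, draw]
    -- iteration 2/2 --
    FD 9.2: (5.54,-7.965) -> (0.132,-0.522) [heading=126, draw]
    BK 3.3: (0.132,-0.522) -> (2.072,-3.192) [heading=126, draw]
  ]
  -- iteration 4/4 --
  FD 3.8: (2.072,-3.192) -> (-0.162,-0.118) [heading=126, draw]
  LT 90: heading 126 -> 216
  REPEAT 2 [
    -- iteration 1/2 --
    FD 9.2: (-0.162,-0.118) -> (-7.605,-5.525) [heading=216, draw]
    BK 3.3: (-7.605,-5.525) -> (-4.935,-3.585) [heading=216, draw]
    -- iteration 2/2 --
    FD 9.2: (-4.935,-3.585) -> (-12.378,-8.993) [heading=216, draw]
    BK 3.3: (-12.378,-8.993) -> (-9.708,-7.053) [heading=216, draw]
  ]
]
RT 108: heading 216 -> 108
RT 90: heading 108 -> 18
Final: pos=(-9.708,-7.053), heading=18, 21 segment(s) drawn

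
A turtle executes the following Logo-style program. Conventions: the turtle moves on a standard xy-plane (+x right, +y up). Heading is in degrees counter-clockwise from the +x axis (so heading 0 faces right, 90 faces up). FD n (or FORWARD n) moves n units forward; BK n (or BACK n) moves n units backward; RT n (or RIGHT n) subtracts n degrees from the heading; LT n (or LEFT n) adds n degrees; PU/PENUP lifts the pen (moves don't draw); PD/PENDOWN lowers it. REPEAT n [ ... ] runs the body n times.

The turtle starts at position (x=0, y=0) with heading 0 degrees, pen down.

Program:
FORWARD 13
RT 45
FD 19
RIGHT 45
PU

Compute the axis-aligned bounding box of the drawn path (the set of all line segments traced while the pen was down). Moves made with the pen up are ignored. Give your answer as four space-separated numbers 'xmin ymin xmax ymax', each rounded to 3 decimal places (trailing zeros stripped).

Executing turtle program step by step:
Start: pos=(0,0), heading=0, pen down
FD 13: (0,0) -> (13,0) [heading=0, draw]
RT 45: heading 0 -> 315
FD 19: (13,0) -> (26.435,-13.435) [heading=315, draw]
RT 45: heading 315 -> 270
PU: pen up
Final: pos=(26.435,-13.435), heading=270, 2 segment(s) drawn

Segment endpoints: x in {0, 13, 26.435}, y in {-13.435, 0}
xmin=0, ymin=-13.435, xmax=26.435, ymax=0

Answer: 0 -13.435 26.435 0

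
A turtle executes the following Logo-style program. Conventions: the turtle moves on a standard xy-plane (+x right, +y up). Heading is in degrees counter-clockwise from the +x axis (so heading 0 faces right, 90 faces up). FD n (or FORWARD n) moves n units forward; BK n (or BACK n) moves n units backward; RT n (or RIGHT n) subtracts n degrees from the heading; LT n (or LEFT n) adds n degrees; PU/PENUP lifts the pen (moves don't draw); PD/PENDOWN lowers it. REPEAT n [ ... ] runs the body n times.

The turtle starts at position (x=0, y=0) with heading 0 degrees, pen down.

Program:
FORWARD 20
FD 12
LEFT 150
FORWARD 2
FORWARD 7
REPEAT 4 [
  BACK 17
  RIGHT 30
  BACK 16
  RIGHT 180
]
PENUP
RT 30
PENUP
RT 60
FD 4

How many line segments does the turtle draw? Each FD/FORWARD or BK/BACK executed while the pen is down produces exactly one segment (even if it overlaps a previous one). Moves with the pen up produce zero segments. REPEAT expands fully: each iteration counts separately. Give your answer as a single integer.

Answer: 12

Derivation:
Executing turtle program step by step:
Start: pos=(0,0), heading=0, pen down
FD 20: (0,0) -> (20,0) [heading=0, draw]
FD 12: (20,0) -> (32,0) [heading=0, draw]
LT 150: heading 0 -> 150
FD 2: (32,0) -> (30.268,1) [heading=150, draw]
FD 7: (30.268,1) -> (24.206,4.5) [heading=150, draw]
REPEAT 4 [
  -- iteration 1/4 --
  BK 17: (24.206,4.5) -> (38.928,-4) [heading=150, draw]
  RT 30: heading 150 -> 120
  BK 16: (38.928,-4) -> (46.928,-17.856) [heading=120, draw]
  RT 180: heading 120 -> 300
  -- iteration 2/4 --
  BK 17: (46.928,-17.856) -> (38.428,-3.134) [heading=300, draw]
  RT 30: heading 300 -> 270
  BK 16: (38.428,-3.134) -> (38.428,12.866) [heading=270, draw]
  RT 180: heading 270 -> 90
  -- iteration 3/4 --
  BK 17: (38.428,12.866) -> (38.428,-4.134) [heading=90, draw]
  RT 30: heading 90 -> 60
  BK 16: (38.428,-4.134) -> (30.428,-17.99) [heading=60, draw]
  RT 180: heading 60 -> 240
  -- iteration 4/4 --
  BK 17: (30.428,-17.99) -> (38.928,-3.268) [heading=240, draw]
  RT 30: heading 240 -> 210
  BK 16: (38.928,-3.268) -> (52.785,4.732) [heading=210, draw]
  RT 180: heading 210 -> 30
]
PU: pen up
RT 30: heading 30 -> 0
PU: pen up
RT 60: heading 0 -> 300
FD 4: (52.785,4.732) -> (54.785,1.268) [heading=300, move]
Final: pos=(54.785,1.268), heading=300, 12 segment(s) drawn
Segments drawn: 12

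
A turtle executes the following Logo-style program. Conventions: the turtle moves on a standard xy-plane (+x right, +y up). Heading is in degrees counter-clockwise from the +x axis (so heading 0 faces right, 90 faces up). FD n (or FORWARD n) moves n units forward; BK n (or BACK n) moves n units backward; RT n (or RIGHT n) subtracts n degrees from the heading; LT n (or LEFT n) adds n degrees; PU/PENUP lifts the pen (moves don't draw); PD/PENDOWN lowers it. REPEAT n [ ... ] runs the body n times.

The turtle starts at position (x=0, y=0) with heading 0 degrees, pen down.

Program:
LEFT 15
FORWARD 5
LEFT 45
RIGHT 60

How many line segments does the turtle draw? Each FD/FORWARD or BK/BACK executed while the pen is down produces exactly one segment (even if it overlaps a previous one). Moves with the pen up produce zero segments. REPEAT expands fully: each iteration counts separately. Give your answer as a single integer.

Executing turtle program step by step:
Start: pos=(0,0), heading=0, pen down
LT 15: heading 0 -> 15
FD 5: (0,0) -> (4.83,1.294) [heading=15, draw]
LT 45: heading 15 -> 60
RT 60: heading 60 -> 0
Final: pos=(4.83,1.294), heading=0, 1 segment(s) drawn
Segments drawn: 1

Answer: 1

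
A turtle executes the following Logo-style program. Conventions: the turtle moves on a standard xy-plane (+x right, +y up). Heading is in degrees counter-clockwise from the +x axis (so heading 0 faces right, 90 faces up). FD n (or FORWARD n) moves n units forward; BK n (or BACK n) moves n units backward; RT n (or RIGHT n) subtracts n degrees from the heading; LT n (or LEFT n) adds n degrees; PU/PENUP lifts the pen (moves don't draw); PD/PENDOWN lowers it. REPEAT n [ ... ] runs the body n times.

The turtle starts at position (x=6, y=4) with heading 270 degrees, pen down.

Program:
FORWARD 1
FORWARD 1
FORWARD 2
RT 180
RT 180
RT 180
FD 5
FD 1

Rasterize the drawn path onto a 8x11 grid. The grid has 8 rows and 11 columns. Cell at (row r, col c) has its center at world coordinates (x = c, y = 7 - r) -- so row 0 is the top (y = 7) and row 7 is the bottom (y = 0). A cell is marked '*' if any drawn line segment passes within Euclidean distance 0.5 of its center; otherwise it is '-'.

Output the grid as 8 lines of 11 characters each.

Answer: -----------
------*----
------*----
------*----
------*----
------*----
------*----
------*----

Derivation:
Segment 0: (6,4) -> (6,3)
Segment 1: (6,3) -> (6,2)
Segment 2: (6,2) -> (6,0)
Segment 3: (6,0) -> (6,5)
Segment 4: (6,5) -> (6,6)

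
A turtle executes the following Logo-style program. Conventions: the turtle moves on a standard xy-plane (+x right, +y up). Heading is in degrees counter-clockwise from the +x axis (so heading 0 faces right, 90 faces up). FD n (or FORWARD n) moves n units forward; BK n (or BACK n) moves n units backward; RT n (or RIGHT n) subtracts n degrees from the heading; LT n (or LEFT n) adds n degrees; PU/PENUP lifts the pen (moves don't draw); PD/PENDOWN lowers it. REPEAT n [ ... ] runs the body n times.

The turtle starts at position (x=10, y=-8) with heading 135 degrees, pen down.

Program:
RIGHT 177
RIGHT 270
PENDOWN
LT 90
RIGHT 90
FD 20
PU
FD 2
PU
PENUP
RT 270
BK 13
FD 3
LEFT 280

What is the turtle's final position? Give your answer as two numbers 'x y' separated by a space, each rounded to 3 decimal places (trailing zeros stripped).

Executing turtle program step by step:
Start: pos=(10,-8), heading=135, pen down
RT 177: heading 135 -> 318
RT 270: heading 318 -> 48
PD: pen down
LT 90: heading 48 -> 138
RT 90: heading 138 -> 48
FD 20: (10,-8) -> (23.383,6.863) [heading=48, draw]
PU: pen up
FD 2: (23.383,6.863) -> (24.721,8.349) [heading=48, move]
PU: pen up
PU: pen up
RT 270: heading 48 -> 138
BK 13: (24.721,8.349) -> (34.382,-0.35) [heading=138, move]
FD 3: (34.382,-0.35) -> (32.152,1.658) [heading=138, move]
LT 280: heading 138 -> 58
Final: pos=(32.152,1.658), heading=58, 1 segment(s) drawn

Answer: 32.152 1.658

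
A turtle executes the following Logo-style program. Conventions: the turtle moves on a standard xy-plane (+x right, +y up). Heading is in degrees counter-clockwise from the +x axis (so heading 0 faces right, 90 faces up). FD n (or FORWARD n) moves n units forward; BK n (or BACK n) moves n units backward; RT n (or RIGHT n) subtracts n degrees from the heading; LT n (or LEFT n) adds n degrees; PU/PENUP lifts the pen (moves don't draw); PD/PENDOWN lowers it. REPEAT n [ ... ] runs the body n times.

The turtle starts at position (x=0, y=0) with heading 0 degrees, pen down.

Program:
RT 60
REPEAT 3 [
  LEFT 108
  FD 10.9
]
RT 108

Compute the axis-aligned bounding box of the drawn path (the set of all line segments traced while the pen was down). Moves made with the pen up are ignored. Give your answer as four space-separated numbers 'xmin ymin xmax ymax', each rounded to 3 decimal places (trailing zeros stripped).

Executing turtle program step by step:
Start: pos=(0,0), heading=0, pen down
RT 60: heading 0 -> 300
REPEAT 3 [
  -- iteration 1/3 --
  LT 108: heading 300 -> 48
  FD 10.9: (0,0) -> (7.294,8.1) [heading=48, draw]
  -- iteration 2/3 --
  LT 108: heading 48 -> 156
  FD 10.9: (7.294,8.1) -> (-2.664,12.534) [heading=156, draw]
  -- iteration 3/3 --
  LT 108: heading 156 -> 264
  FD 10.9: (-2.664,12.534) -> (-3.803,1.693) [heading=264, draw]
]
RT 108: heading 264 -> 156
Final: pos=(-3.803,1.693), heading=156, 3 segment(s) drawn

Segment endpoints: x in {-3.803, -2.664, 0, 7.294}, y in {0, 1.693, 8.1, 12.534}
xmin=-3.803, ymin=0, xmax=7.294, ymax=12.534

Answer: -3.803 0 7.294 12.534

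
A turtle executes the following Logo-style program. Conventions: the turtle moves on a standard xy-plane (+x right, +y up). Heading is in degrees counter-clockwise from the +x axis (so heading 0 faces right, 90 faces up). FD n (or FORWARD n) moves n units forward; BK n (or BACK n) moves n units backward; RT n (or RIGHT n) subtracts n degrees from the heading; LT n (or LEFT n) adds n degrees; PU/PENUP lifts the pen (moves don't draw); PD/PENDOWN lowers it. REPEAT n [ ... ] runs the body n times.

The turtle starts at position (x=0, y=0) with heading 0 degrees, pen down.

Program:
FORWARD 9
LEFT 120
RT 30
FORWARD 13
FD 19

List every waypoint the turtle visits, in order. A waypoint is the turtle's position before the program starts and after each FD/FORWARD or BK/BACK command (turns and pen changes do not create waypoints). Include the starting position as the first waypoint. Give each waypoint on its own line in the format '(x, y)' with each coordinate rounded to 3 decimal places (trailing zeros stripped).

Executing turtle program step by step:
Start: pos=(0,0), heading=0, pen down
FD 9: (0,0) -> (9,0) [heading=0, draw]
LT 120: heading 0 -> 120
RT 30: heading 120 -> 90
FD 13: (9,0) -> (9,13) [heading=90, draw]
FD 19: (9,13) -> (9,32) [heading=90, draw]
Final: pos=(9,32), heading=90, 3 segment(s) drawn
Waypoints (4 total):
(0, 0)
(9, 0)
(9, 13)
(9, 32)

Answer: (0, 0)
(9, 0)
(9, 13)
(9, 32)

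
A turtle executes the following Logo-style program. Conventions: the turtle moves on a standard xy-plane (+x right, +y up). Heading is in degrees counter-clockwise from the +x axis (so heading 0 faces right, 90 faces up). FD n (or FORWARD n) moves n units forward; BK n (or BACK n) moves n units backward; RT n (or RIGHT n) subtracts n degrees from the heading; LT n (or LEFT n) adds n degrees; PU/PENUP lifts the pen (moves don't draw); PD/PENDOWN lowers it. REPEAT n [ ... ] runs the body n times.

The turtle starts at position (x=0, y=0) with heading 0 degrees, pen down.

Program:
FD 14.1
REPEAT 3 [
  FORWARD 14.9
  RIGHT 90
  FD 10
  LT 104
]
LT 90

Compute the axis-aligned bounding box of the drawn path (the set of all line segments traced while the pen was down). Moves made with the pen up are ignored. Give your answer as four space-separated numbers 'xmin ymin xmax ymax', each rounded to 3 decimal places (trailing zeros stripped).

Executing turtle program step by step:
Start: pos=(0,0), heading=0, pen down
FD 14.1: (0,0) -> (14.1,0) [heading=0, draw]
REPEAT 3 [
  -- iteration 1/3 --
  FD 14.9: (14.1,0) -> (29,0) [heading=0, draw]
  RT 90: heading 0 -> 270
  FD 10: (29,0) -> (29,-10) [heading=270, draw]
  LT 104: heading 270 -> 14
  -- iteration 2/3 --
  FD 14.9: (29,-10) -> (43.457,-6.395) [heading=14, draw]
  RT 90: heading 14 -> 284
  FD 10: (43.457,-6.395) -> (45.877,-16.098) [heading=284, draw]
  LT 104: heading 284 -> 28
  -- iteration 3/3 --
  FD 14.9: (45.877,-16.098) -> (59.033,-9.103) [heading=28, draw]
  RT 90: heading 28 -> 298
  FD 10: (59.033,-9.103) -> (63.727,-17.933) [heading=298, draw]
  LT 104: heading 298 -> 42
]
LT 90: heading 42 -> 132
Final: pos=(63.727,-17.933), heading=132, 7 segment(s) drawn

Segment endpoints: x in {0, 14.1, 29, 43.457, 45.877, 59.033, 63.727}, y in {-17.933, -16.098, -10, -9.103, -6.395, 0}
xmin=0, ymin=-17.933, xmax=63.727, ymax=0

Answer: 0 -17.933 63.727 0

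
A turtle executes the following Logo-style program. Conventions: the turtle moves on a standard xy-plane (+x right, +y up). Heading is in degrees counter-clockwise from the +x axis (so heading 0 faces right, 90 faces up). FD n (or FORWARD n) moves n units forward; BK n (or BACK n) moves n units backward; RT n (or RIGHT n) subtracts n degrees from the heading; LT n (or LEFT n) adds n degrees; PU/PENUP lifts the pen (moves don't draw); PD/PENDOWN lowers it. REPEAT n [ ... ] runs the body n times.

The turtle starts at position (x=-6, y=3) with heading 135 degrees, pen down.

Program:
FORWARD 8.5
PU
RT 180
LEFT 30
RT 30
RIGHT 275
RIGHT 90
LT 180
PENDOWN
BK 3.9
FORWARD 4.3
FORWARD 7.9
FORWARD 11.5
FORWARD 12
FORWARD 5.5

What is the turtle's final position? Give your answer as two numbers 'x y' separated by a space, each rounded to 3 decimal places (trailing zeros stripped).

Executing turtle program step by step:
Start: pos=(-6,3), heading=135, pen down
FD 8.5: (-6,3) -> (-12.01,9.01) [heading=135, draw]
PU: pen up
RT 180: heading 135 -> 315
LT 30: heading 315 -> 345
RT 30: heading 345 -> 315
RT 275: heading 315 -> 40
RT 90: heading 40 -> 310
LT 180: heading 310 -> 130
PD: pen down
BK 3.9: (-12.01,9.01) -> (-9.504,6.023) [heading=130, draw]
FD 4.3: (-9.504,6.023) -> (-12.268,9.317) [heading=130, draw]
FD 7.9: (-12.268,9.317) -> (-17.346,15.369) [heading=130, draw]
FD 11.5: (-17.346,15.369) -> (-24.738,24.178) [heading=130, draw]
FD 12: (-24.738,24.178) -> (-32.451,33.371) [heading=130, draw]
FD 5.5: (-32.451,33.371) -> (-35.986,37.584) [heading=130, draw]
Final: pos=(-35.986,37.584), heading=130, 7 segment(s) drawn

Answer: -35.986 37.584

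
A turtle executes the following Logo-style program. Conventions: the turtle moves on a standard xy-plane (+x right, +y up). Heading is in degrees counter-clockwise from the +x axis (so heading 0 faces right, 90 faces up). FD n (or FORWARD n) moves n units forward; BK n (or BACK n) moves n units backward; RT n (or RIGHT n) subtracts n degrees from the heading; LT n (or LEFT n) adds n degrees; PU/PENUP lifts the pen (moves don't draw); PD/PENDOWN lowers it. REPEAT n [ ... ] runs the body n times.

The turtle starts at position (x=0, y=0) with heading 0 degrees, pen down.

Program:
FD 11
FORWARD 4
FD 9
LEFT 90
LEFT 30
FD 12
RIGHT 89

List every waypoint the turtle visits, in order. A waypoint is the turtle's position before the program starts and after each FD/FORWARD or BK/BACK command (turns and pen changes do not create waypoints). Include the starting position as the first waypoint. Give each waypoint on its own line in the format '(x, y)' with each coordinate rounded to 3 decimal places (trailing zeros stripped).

Answer: (0, 0)
(11, 0)
(15, 0)
(24, 0)
(18, 10.392)

Derivation:
Executing turtle program step by step:
Start: pos=(0,0), heading=0, pen down
FD 11: (0,0) -> (11,0) [heading=0, draw]
FD 4: (11,0) -> (15,0) [heading=0, draw]
FD 9: (15,0) -> (24,0) [heading=0, draw]
LT 90: heading 0 -> 90
LT 30: heading 90 -> 120
FD 12: (24,0) -> (18,10.392) [heading=120, draw]
RT 89: heading 120 -> 31
Final: pos=(18,10.392), heading=31, 4 segment(s) drawn
Waypoints (5 total):
(0, 0)
(11, 0)
(15, 0)
(24, 0)
(18, 10.392)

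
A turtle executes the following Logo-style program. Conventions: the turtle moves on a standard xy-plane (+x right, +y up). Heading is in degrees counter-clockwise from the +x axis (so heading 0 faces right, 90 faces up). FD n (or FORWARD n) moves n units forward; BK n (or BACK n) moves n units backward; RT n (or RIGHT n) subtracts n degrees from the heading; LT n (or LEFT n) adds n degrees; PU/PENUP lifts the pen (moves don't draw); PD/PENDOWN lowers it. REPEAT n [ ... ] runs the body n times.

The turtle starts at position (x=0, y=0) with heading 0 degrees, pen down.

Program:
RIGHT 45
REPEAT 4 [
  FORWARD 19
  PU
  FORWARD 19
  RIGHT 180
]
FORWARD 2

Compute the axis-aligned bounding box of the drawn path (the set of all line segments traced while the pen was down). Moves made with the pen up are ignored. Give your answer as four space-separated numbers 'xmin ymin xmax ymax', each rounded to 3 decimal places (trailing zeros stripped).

Answer: 0 -13.435 13.435 0

Derivation:
Executing turtle program step by step:
Start: pos=(0,0), heading=0, pen down
RT 45: heading 0 -> 315
REPEAT 4 [
  -- iteration 1/4 --
  FD 19: (0,0) -> (13.435,-13.435) [heading=315, draw]
  PU: pen up
  FD 19: (13.435,-13.435) -> (26.87,-26.87) [heading=315, move]
  RT 180: heading 315 -> 135
  -- iteration 2/4 --
  FD 19: (26.87,-26.87) -> (13.435,-13.435) [heading=135, move]
  PU: pen up
  FD 19: (13.435,-13.435) -> (0,0) [heading=135, move]
  RT 180: heading 135 -> 315
  -- iteration 3/4 --
  FD 19: (0,0) -> (13.435,-13.435) [heading=315, move]
  PU: pen up
  FD 19: (13.435,-13.435) -> (26.87,-26.87) [heading=315, move]
  RT 180: heading 315 -> 135
  -- iteration 4/4 --
  FD 19: (26.87,-26.87) -> (13.435,-13.435) [heading=135, move]
  PU: pen up
  FD 19: (13.435,-13.435) -> (0,0) [heading=135, move]
  RT 180: heading 135 -> 315
]
FD 2: (0,0) -> (1.414,-1.414) [heading=315, move]
Final: pos=(1.414,-1.414), heading=315, 1 segment(s) drawn

Segment endpoints: x in {0, 13.435}, y in {-13.435, 0}
xmin=0, ymin=-13.435, xmax=13.435, ymax=0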